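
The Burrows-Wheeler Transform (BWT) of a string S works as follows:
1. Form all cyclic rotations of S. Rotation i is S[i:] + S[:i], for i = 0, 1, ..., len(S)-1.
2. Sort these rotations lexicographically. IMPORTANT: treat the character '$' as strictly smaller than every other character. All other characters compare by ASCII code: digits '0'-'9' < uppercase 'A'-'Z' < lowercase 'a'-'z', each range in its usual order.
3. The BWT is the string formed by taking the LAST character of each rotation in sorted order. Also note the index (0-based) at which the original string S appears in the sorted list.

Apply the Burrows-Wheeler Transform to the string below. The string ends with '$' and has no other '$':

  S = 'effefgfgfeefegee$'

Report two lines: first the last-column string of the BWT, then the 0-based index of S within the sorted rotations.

All 17 rotations (rotation i = S[i:]+S[:i]):
  rot[0] = effefgfgfeefegee$
  rot[1] = ffefgfgfeefegee$e
  rot[2] = fefgfgfeefegee$ef
  rot[3] = efgfgfeefegee$eff
  rot[4] = fgfgfeefegee$effe
  rot[5] = gfgfeefegee$effef
  rot[6] = fgfeefegee$effefg
  rot[7] = gfeefegee$effefgf
  rot[8] = feefegee$effefgfg
  rot[9] = eefegee$effefgfgf
  rot[10] = efegee$effefgfgfe
  rot[11] = fegee$effefgfgfee
  rot[12] = egee$effefgfgfeef
  rot[13] = gee$effefgfgfeefe
  rot[14] = ee$effefgfgfeefeg
  rot[15] = e$effefgfgfeefege
  rot[16] = $effefgfgfeefegee
Sorted (with $ < everything):
  sorted[0] = $effefgfgfeefegee  (last char: 'e')
  sorted[1] = e$effefgfgfeefege  (last char: 'e')
  sorted[2] = ee$effefgfgfeefeg  (last char: 'g')
  sorted[3] = eefegee$effefgfgf  (last char: 'f')
  sorted[4] = efegee$effefgfgfe  (last char: 'e')
  sorted[5] = effefgfgfeefegee$  (last char: '$')
  sorted[6] = efgfgfeefegee$eff  (last char: 'f')
  sorted[7] = egee$effefgfgfeef  (last char: 'f')
  sorted[8] = feefegee$effefgfg  (last char: 'g')
  sorted[9] = fefgfgfeefegee$ef  (last char: 'f')
  sorted[10] = fegee$effefgfgfee  (last char: 'e')
  sorted[11] = ffefgfgfeefegee$e  (last char: 'e')
  sorted[12] = fgfeefegee$effefg  (last char: 'g')
  sorted[13] = fgfgfeefegee$effe  (last char: 'e')
  sorted[14] = gee$effefgfgfeefe  (last char: 'e')
  sorted[15] = gfeefegee$effefgf  (last char: 'f')
  sorted[16] = gfgfeefegee$effef  (last char: 'f')
Last column: eegfe$ffgfeegeeff
Original string S is at sorted index 5

Answer: eegfe$ffgfeegeeff
5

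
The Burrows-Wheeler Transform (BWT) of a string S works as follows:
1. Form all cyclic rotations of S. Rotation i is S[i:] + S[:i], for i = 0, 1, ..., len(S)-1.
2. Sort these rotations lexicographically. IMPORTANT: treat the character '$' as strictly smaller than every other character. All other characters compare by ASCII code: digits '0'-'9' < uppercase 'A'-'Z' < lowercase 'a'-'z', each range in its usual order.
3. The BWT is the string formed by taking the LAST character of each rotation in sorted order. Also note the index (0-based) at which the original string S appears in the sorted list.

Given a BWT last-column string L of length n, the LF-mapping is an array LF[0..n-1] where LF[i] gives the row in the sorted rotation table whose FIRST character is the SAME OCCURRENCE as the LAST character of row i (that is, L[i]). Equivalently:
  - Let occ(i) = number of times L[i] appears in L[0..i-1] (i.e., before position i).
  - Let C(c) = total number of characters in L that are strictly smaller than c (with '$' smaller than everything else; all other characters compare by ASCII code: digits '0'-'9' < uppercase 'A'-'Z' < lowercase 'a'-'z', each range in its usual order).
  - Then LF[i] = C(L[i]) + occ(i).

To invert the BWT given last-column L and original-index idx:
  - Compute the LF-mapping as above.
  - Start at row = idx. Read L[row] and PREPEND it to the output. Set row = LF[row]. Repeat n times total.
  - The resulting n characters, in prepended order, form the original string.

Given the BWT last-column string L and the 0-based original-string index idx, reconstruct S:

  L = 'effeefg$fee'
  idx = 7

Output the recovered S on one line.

Answer: feeeffegfe$

Derivation:
LF mapping: 1 6 7 2 3 8 10 0 9 4 5
Walk LF starting at row 7, prepending L[row]:
  step 1: row=7, L[7]='$', prepend. Next row=LF[7]=0
  step 2: row=0, L[0]='e', prepend. Next row=LF[0]=1
  step 3: row=1, L[1]='f', prepend. Next row=LF[1]=6
  step 4: row=6, L[6]='g', prepend. Next row=LF[6]=10
  step 5: row=10, L[10]='e', prepend. Next row=LF[10]=5
  step 6: row=5, L[5]='f', prepend. Next row=LF[5]=8
  step 7: row=8, L[8]='f', prepend. Next row=LF[8]=9
  step 8: row=9, L[9]='e', prepend. Next row=LF[9]=4
  step 9: row=4, L[4]='e', prepend. Next row=LF[4]=3
  step 10: row=3, L[3]='e', prepend. Next row=LF[3]=2
  step 11: row=2, L[2]='f', prepend. Next row=LF[2]=7
Reversed output: feeeffegfe$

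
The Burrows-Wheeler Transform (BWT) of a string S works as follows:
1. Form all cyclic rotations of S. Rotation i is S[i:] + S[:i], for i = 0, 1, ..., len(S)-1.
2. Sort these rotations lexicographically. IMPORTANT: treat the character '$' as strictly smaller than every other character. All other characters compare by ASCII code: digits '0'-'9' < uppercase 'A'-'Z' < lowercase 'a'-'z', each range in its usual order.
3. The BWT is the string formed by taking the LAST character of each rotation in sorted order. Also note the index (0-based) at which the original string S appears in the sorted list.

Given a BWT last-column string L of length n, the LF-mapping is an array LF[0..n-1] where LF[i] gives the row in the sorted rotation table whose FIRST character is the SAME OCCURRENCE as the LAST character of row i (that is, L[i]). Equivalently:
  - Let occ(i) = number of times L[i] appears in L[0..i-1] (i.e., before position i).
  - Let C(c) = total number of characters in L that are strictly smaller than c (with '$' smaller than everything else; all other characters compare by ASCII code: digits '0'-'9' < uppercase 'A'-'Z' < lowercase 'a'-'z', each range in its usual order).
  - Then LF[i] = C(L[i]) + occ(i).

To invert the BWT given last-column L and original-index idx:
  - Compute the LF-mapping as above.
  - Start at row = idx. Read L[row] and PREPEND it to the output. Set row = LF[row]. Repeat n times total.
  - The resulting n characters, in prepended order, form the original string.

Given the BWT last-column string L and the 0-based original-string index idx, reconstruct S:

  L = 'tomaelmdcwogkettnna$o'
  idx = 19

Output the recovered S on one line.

LF mapping: 17 14 10 1 5 9 11 4 3 20 15 7 8 6 18 19 12 13 2 0 16
Walk LF starting at row 19, prepending L[row]:
  step 1: row=19, L[19]='$', prepend. Next row=LF[19]=0
  step 2: row=0, L[0]='t', prepend. Next row=LF[0]=17
  step 3: row=17, L[17]='n', prepend. Next row=LF[17]=13
  step 4: row=13, L[13]='e', prepend. Next row=LF[13]=6
  step 5: row=6, L[6]='m', prepend. Next row=LF[6]=11
  step 6: row=11, L[11]='g', prepend. Next row=LF[11]=7
  step 7: row=7, L[7]='d', prepend. Next row=LF[7]=4
  step 8: row=4, L[4]='e', prepend. Next row=LF[4]=5
  step 9: row=5, L[5]='l', prepend. Next row=LF[5]=9
  step 10: row=9, L[9]='w', prepend. Next row=LF[9]=20
  step 11: row=20, L[20]='o', prepend. Next row=LF[20]=16
  step 12: row=16, L[16]='n', prepend. Next row=LF[16]=12
  step 13: row=12, L[12]='k', prepend. Next row=LF[12]=8
  step 14: row=8, L[8]='c', prepend. Next row=LF[8]=3
  step 15: row=3, L[3]='a', prepend. Next row=LF[3]=1
  step 16: row=1, L[1]='o', prepend. Next row=LF[1]=14
  step 17: row=14, L[14]='t', prepend. Next row=LF[14]=18
  step 18: row=18, L[18]='a', prepend. Next row=LF[18]=2
  step 19: row=2, L[2]='m', prepend. Next row=LF[2]=10
  step 20: row=10, L[10]='o', prepend. Next row=LF[10]=15
  step 21: row=15, L[15]='t', prepend. Next row=LF[15]=19
Reversed output: tomatoacknowledgment$

Answer: tomatoacknowledgment$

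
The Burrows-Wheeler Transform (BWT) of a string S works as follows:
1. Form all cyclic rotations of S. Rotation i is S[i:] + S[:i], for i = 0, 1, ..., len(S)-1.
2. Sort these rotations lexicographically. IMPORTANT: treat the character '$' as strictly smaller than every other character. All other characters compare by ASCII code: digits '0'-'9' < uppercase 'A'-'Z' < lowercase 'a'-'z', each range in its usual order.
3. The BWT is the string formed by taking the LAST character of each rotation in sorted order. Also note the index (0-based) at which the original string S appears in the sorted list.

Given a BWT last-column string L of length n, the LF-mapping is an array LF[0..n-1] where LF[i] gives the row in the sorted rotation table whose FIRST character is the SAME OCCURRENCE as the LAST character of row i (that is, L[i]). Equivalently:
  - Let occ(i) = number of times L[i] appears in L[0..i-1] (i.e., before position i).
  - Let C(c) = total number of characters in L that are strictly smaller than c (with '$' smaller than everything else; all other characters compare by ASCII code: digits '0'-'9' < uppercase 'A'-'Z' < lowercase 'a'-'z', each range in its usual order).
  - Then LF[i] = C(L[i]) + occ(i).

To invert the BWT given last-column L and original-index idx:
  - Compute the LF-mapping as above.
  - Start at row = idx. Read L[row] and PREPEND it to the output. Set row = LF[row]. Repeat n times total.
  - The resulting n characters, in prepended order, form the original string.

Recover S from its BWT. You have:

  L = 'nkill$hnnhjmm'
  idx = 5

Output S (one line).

LF mapping: 10 5 3 6 7 0 1 11 12 2 4 8 9
Walk LF starting at row 5, prepending L[row]:
  step 1: row=5, L[5]='$', prepend. Next row=LF[5]=0
  step 2: row=0, L[0]='n', prepend. Next row=LF[0]=10
  step 3: row=10, L[10]='j', prepend. Next row=LF[10]=4
  step 4: row=4, L[4]='l', prepend. Next row=LF[4]=7
  step 5: row=7, L[7]='n', prepend. Next row=LF[7]=11
  step 6: row=11, L[11]='m', prepend. Next row=LF[11]=8
  step 7: row=8, L[8]='n', prepend. Next row=LF[8]=12
  step 8: row=12, L[12]='m', prepend. Next row=LF[12]=9
  step 9: row=9, L[9]='h', prepend. Next row=LF[9]=2
  step 10: row=2, L[2]='i', prepend. Next row=LF[2]=3
  step 11: row=3, L[3]='l', prepend. Next row=LF[3]=6
  step 12: row=6, L[6]='h', prepend. Next row=LF[6]=1
  step 13: row=1, L[1]='k', prepend. Next row=LF[1]=5
Reversed output: khlihmnmnljn$

Answer: khlihmnmnljn$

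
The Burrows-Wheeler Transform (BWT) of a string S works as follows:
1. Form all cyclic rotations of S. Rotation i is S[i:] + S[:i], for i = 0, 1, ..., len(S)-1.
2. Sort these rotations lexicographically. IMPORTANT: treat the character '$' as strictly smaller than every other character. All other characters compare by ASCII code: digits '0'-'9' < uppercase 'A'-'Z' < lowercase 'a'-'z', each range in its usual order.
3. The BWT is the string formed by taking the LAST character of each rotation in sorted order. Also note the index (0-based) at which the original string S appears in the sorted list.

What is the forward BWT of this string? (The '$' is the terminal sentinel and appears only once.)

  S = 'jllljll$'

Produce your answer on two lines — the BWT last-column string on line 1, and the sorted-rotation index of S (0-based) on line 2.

Answer: ll$lljlj
2

Derivation:
All 8 rotations (rotation i = S[i:]+S[:i]):
  rot[0] = jllljll$
  rot[1] = llljll$j
  rot[2] = lljll$jl
  rot[3] = ljll$jll
  rot[4] = jll$jlll
  rot[5] = ll$jlllj
  rot[6] = l$jllljl
  rot[7] = $jllljll
Sorted (with $ < everything):
  sorted[0] = $jllljll  (last char: 'l')
  sorted[1] = jll$jlll  (last char: 'l')
  sorted[2] = jllljll$  (last char: '$')
  sorted[3] = l$jllljl  (last char: 'l')
  sorted[4] = ljll$jll  (last char: 'l')
  sorted[5] = ll$jlllj  (last char: 'j')
  sorted[6] = lljll$jl  (last char: 'l')
  sorted[7] = llljll$j  (last char: 'j')
Last column: ll$lljlj
Original string S is at sorted index 2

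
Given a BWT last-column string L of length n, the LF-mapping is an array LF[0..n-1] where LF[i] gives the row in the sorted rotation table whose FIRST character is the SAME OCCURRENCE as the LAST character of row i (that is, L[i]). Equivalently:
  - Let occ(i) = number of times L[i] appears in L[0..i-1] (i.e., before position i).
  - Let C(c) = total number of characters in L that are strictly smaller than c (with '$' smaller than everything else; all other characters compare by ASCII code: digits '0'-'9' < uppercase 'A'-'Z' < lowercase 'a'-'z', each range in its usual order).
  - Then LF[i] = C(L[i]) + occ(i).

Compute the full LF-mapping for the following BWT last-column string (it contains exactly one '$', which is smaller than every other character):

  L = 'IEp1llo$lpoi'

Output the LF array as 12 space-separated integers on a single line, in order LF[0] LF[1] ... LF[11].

Char counts: '$':1, '1':1, 'E':1, 'I':1, 'i':1, 'l':3, 'o':2, 'p':2
C (first-col start): C('$')=0, C('1')=1, C('E')=2, C('I')=3, C('i')=4, C('l')=5, C('o')=8, C('p')=10
L[0]='I': occ=0, LF[0]=C('I')+0=3+0=3
L[1]='E': occ=0, LF[1]=C('E')+0=2+0=2
L[2]='p': occ=0, LF[2]=C('p')+0=10+0=10
L[3]='1': occ=0, LF[3]=C('1')+0=1+0=1
L[4]='l': occ=0, LF[4]=C('l')+0=5+0=5
L[5]='l': occ=1, LF[5]=C('l')+1=5+1=6
L[6]='o': occ=0, LF[6]=C('o')+0=8+0=8
L[7]='$': occ=0, LF[7]=C('$')+0=0+0=0
L[8]='l': occ=2, LF[8]=C('l')+2=5+2=7
L[9]='p': occ=1, LF[9]=C('p')+1=10+1=11
L[10]='o': occ=1, LF[10]=C('o')+1=8+1=9
L[11]='i': occ=0, LF[11]=C('i')+0=4+0=4

Answer: 3 2 10 1 5 6 8 0 7 11 9 4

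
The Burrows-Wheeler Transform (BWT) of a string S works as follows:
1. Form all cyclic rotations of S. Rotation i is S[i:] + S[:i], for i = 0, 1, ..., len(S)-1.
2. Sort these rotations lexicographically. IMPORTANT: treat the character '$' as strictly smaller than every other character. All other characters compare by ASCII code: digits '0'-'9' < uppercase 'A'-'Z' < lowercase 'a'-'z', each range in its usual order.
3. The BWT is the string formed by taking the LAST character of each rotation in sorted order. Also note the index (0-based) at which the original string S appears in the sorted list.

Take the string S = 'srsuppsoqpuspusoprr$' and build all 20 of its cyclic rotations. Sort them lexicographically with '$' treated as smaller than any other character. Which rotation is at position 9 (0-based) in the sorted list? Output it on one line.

Answer: r$srsuppsoqpuspusopr

Derivation:
All 20 rotations (rotation i = S[i:]+S[:i]):
  rot[0] = srsuppsoqpuspusoprr$
  rot[1] = rsuppsoqpuspusoprr$s
  rot[2] = suppsoqpuspusoprr$sr
  rot[3] = uppsoqpuspusoprr$srs
  rot[4] = ppsoqpuspusoprr$srsu
  rot[5] = psoqpuspusoprr$srsup
  rot[6] = soqpuspusoprr$srsupp
  rot[7] = oqpuspusoprr$srsupps
  rot[8] = qpuspusoprr$srsuppso
  rot[9] = puspusoprr$srsuppsoq
  rot[10] = uspusoprr$srsuppsoqp
  rot[11] = spusoprr$srsuppsoqpu
  rot[12] = pusoprr$srsuppsoqpus
  rot[13] = usoprr$srsuppsoqpusp
  rot[14] = soprr$srsuppsoqpuspu
  rot[15] = oprr$srsuppsoqpuspus
  rot[16] = prr$srsuppsoqpuspuso
  rot[17] = rr$srsuppsoqpuspusop
  rot[18] = r$srsuppsoqpuspusopr
  rot[19] = $srsuppsoqpuspusoprr
Sorted (with $ < everything):
  sorted[0] = $srsuppsoqpuspusoprr
  sorted[1] = oprr$srsuppsoqpuspus
  sorted[2] = oqpuspusoprr$srsupps
  sorted[3] = ppsoqpuspusoprr$srsu
  sorted[4] = prr$srsuppsoqpuspuso
  sorted[5] = psoqpuspusoprr$srsup
  sorted[6] = pusoprr$srsuppsoqpus
  sorted[7] = puspusoprr$srsuppsoq
  sorted[8] = qpuspusoprr$srsuppso
  sorted[9] = r$srsuppsoqpuspusopr
  sorted[10] = rr$srsuppsoqpuspusop
  sorted[11] = rsuppsoqpuspusoprr$s
  sorted[12] = soprr$srsuppsoqpuspu
  sorted[13] = soqpuspusoprr$srsupp
  sorted[14] = spusoprr$srsuppsoqpu
  sorted[15] = srsuppsoqpuspusoprr$
  sorted[16] = suppsoqpuspusoprr$sr
  sorted[17] = uppsoqpuspusoprr$srs
  sorted[18] = usoprr$srsuppsoqpusp
  sorted[19] = uspusoprr$srsuppsoqp
sorted[9] = r$srsuppsoqpuspusopr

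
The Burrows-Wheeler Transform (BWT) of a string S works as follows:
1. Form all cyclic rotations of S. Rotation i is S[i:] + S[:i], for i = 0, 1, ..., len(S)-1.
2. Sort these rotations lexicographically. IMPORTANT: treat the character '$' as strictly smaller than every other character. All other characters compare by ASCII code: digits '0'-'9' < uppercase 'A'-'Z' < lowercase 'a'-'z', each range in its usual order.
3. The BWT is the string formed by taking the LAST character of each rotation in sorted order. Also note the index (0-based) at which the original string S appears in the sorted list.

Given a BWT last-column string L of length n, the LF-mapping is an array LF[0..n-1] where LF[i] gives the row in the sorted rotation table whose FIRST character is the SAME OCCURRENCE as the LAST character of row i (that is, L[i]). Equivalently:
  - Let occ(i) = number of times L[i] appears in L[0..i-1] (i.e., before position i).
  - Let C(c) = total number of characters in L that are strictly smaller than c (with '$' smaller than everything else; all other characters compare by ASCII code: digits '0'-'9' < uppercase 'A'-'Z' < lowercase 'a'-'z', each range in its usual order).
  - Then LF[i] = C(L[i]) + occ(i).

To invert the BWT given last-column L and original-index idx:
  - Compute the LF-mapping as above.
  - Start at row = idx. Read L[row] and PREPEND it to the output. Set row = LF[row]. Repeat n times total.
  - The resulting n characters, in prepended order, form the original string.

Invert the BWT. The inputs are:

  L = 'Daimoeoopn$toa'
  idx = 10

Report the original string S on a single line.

Answer: onomatopoeiaD$

Derivation:
LF mapping: 1 2 5 6 8 4 9 10 12 7 0 13 11 3
Walk LF starting at row 10, prepending L[row]:
  step 1: row=10, L[10]='$', prepend. Next row=LF[10]=0
  step 2: row=0, L[0]='D', prepend. Next row=LF[0]=1
  step 3: row=1, L[1]='a', prepend. Next row=LF[1]=2
  step 4: row=2, L[2]='i', prepend. Next row=LF[2]=5
  step 5: row=5, L[5]='e', prepend. Next row=LF[5]=4
  step 6: row=4, L[4]='o', prepend. Next row=LF[4]=8
  step 7: row=8, L[8]='p', prepend. Next row=LF[8]=12
  step 8: row=12, L[12]='o', prepend. Next row=LF[12]=11
  step 9: row=11, L[11]='t', prepend. Next row=LF[11]=13
  step 10: row=13, L[13]='a', prepend. Next row=LF[13]=3
  step 11: row=3, L[3]='m', prepend. Next row=LF[3]=6
  step 12: row=6, L[6]='o', prepend. Next row=LF[6]=9
  step 13: row=9, L[9]='n', prepend. Next row=LF[9]=7
  step 14: row=7, L[7]='o', prepend. Next row=LF[7]=10
Reversed output: onomatopoeiaD$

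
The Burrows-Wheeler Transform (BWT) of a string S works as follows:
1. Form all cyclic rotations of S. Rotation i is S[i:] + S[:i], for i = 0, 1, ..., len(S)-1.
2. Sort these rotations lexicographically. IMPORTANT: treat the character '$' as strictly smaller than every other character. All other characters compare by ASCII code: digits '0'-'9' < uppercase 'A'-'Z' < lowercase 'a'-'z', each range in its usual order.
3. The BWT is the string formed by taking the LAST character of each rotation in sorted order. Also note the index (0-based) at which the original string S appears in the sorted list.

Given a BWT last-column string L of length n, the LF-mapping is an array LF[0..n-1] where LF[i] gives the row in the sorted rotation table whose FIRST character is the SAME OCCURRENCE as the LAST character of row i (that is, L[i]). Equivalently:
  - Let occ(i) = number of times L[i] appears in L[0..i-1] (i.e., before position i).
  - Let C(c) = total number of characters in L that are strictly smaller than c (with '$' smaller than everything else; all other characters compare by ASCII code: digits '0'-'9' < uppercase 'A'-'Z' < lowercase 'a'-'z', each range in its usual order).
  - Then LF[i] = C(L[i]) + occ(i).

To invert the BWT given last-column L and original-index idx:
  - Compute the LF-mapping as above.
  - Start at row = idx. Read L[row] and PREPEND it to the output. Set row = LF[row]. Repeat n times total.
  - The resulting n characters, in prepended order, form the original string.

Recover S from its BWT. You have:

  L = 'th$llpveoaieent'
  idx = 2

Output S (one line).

LF mapping: 12 5 0 7 8 11 14 2 10 1 6 3 4 9 13
Walk LF starting at row 2, prepending L[row]:
  step 1: row=2, L[2]='$', prepend. Next row=LF[2]=0
  step 2: row=0, L[0]='t', prepend. Next row=LF[0]=12
  step 3: row=12, L[12]='e', prepend. Next row=LF[12]=4
  step 4: row=4, L[4]='l', prepend. Next row=LF[4]=8
  step 5: row=8, L[8]='o', prepend. Next row=LF[8]=10
  step 6: row=10, L[10]='i', prepend. Next row=LF[10]=6
  step 7: row=6, L[6]='v', prepend. Next row=LF[6]=14
  step 8: row=14, L[14]='t', prepend. Next row=LF[14]=13
  step 9: row=13, L[13]='n', prepend. Next row=LF[13]=9
  step 10: row=9, L[9]='a', prepend. Next row=LF[9]=1
  step 11: row=1, L[1]='h', prepend. Next row=LF[1]=5
  step 12: row=5, L[5]='p', prepend. Next row=LF[5]=11
  step 13: row=11, L[11]='e', prepend. Next row=LF[11]=3
  step 14: row=3, L[3]='l', prepend. Next row=LF[3]=7
  step 15: row=7, L[7]='e', prepend. Next row=LF[7]=2
Reversed output: elephantviolet$

Answer: elephantviolet$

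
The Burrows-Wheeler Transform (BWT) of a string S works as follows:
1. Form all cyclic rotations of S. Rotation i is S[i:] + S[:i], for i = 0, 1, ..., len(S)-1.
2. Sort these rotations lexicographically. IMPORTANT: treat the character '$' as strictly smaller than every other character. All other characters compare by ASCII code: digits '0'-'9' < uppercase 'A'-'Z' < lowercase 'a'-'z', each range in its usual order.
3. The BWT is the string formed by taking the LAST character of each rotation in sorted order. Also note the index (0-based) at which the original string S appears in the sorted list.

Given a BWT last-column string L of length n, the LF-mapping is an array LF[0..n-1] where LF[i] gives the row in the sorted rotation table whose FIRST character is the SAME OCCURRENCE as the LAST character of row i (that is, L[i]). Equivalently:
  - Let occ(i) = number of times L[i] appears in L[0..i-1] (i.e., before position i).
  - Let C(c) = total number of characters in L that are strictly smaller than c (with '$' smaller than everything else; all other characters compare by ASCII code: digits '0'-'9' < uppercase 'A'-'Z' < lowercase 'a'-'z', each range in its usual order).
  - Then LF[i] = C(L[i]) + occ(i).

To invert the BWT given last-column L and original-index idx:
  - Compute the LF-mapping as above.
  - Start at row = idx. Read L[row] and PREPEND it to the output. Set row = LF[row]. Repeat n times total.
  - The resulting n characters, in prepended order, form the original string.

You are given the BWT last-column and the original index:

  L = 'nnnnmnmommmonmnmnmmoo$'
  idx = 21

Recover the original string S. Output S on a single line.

Answer: ooonmmmomnnmmnmmnnnmn$

Derivation:
LF mapping: 10 11 12 13 1 14 2 18 3 4 5 19 15 6 16 7 17 8 9 20 21 0
Walk LF starting at row 21, prepending L[row]:
  step 1: row=21, L[21]='$', prepend. Next row=LF[21]=0
  step 2: row=0, L[0]='n', prepend. Next row=LF[0]=10
  step 3: row=10, L[10]='m', prepend. Next row=LF[10]=5
  step 4: row=5, L[5]='n', prepend. Next row=LF[5]=14
  step 5: row=14, L[14]='n', prepend. Next row=LF[14]=16
  step 6: row=16, L[16]='n', prepend. Next row=LF[16]=17
  step 7: row=17, L[17]='m', prepend. Next row=LF[17]=8
  step 8: row=8, L[8]='m', prepend. Next row=LF[8]=3
  step 9: row=3, L[3]='n', prepend. Next row=LF[3]=13
  step 10: row=13, L[13]='m', prepend. Next row=LF[13]=6
  step 11: row=6, L[6]='m', prepend. Next row=LF[6]=2
  step 12: row=2, L[2]='n', prepend. Next row=LF[2]=12
  step 13: row=12, L[12]='n', prepend. Next row=LF[12]=15
  step 14: row=15, L[15]='m', prepend. Next row=LF[15]=7
  step 15: row=7, L[7]='o', prepend. Next row=LF[7]=18
  step 16: row=18, L[18]='m', prepend. Next row=LF[18]=9
  step 17: row=9, L[9]='m', prepend. Next row=LF[9]=4
  step 18: row=4, L[4]='m', prepend. Next row=LF[4]=1
  step 19: row=1, L[1]='n', prepend. Next row=LF[1]=11
  step 20: row=11, L[11]='o', prepend. Next row=LF[11]=19
  step 21: row=19, L[19]='o', prepend. Next row=LF[19]=20
  step 22: row=20, L[20]='o', prepend. Next row=LF[20]=21
Reversed output: ooonmmmomnnmmnmmnnnmn$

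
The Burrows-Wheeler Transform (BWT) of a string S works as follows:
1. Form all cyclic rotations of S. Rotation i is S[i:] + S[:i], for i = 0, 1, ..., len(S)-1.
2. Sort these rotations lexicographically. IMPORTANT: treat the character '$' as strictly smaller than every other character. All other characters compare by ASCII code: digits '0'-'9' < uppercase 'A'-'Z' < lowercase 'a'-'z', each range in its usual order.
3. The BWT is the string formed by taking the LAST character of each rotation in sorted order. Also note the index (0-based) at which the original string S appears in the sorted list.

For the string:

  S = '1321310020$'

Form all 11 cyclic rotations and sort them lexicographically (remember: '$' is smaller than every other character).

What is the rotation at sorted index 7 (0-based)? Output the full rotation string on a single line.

Answer: 20$13213100

Derivation:
All 11 rotations (rotation i = S[i:]+S[:i]):
  rot[0] = 1321310020$
  rot[1] = 321310020$1
  rot[2] = 21310020$13
  rot[3] = 1310020$132
  rot[4] = 310020$1321
  rot[5] = 10020$13213
  rot[6] = 0020$132131
  rot[7] = 020$1321310
  rot[8] = 20$13213100
  rot[9] = 0$132131002
  rot[10] = $1321310020
Sorted (with $ < everything):
  sorted[0] = $1321310020
  sorted[1] = 0$132131002
  sorted[2] = 0020$132131
  sorted[3] = 020$1321310
  sorted[4] = 10020$13213
  sorted[5] = 1310020$132
  sorted[6] = 1321310020$
  sorted[7] = 20$13213100
  sorted[8] = 21310020$13
  sorted[9] = 310020$1321
  sorted[10] = 321310020$1
sorted[7] = 20$13213100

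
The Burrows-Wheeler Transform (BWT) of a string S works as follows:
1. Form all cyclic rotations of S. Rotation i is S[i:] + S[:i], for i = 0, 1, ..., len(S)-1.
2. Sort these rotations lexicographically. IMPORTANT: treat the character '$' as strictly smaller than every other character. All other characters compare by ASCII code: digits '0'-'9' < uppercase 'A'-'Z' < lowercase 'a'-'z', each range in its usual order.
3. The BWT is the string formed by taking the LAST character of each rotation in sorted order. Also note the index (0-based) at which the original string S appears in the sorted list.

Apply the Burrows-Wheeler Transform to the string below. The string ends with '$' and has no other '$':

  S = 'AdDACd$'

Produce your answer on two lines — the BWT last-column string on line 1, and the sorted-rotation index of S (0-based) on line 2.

All 7 rotations (rotation i = S[i:]+S[:i]):
  rot[0] = AdDACd$
  rot[1] = dDACd$A
  rot[2] = DACd$Ad
  rot[3] = ACd$AdD
  rot[4] = Cd$AdDA
  rot[5] = d$AdDAC
  rot[6] = $AdDACd
Sorted (with $ < everything):
  sorted[0] = $AdDACd  (last char: 'd')
  sorted[1] = ACd$AdD  (last char: 'D')
  sorted[2] = AdDACd$  (last char: '$')
  sorted[3] = Cd$AdDA  (last char: 'A')
  sorted[4] = DACd$Ad  (last char: 'd')
  sorted[5] = d$AdDAC  (last char: 'C')
  sorted[6] = dDACd$A  (last char: 'A')
Last column: dD$AdCA
Original string S is at sorted index 2

Answer: dD$AdCA
2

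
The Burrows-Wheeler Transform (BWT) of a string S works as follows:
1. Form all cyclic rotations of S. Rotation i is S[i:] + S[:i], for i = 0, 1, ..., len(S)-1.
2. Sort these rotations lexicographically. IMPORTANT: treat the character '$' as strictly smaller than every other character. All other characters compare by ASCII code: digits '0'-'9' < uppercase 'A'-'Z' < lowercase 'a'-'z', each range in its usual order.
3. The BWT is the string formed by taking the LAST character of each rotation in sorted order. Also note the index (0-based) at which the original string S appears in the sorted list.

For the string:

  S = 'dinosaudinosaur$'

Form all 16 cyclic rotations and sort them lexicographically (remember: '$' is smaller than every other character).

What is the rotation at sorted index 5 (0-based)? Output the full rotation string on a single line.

All 16 rotations (rotation i = S[i:]+S[:i]):
  rot[0] = dinosaudinosaur$
  rot[1] = inosaudinosaur$d
  rot[2] = nosaudinosaur$di
  rot[3] = osaudinosaur$din
  rot[4] = saudinosaur$dino
  rot[5] = audinosaur$dinos
  rot[6] = udinosaur$dinosa
  rot[7] = dinosaur$dinosau
  rot[8] = inosaur$dinosaud
  rot[9] = nosaur$dinosaudi
  rot[10] = osaur$dinosaudin
  rot[11] = saur$dinosaudino
  rot[12] = aur$dinosaudinos
  rot[13] = ur$dinosaudinosa
  rot[14] = r$dinosaudinosau
  rot[15] = $dinosaudinosaur
Sorted (with $ < everything):
  sorted[0] = $dinosaudinosaur
  sorted[1] = audinosaur$dinos
  sorted[2] = aur$dinosaudinos
  sorted[3] = dinosaudinosaur$
  sorted[4] = dinosaur$dinosau
  sorted[5] = inosaudinosaur$d
  sorted[6] = inosaur$dinosaud
  sorted[7] = nosaudinosaur$di
  sorted[8] = nosaur$dinosaudi
  sorted[9] = osaudinosaur$din
  sorted[10] = osaur$dinosaudin
  sorted[11] = r$dinosaudinosau
  sorted[12] = saudinosaur$dino
  sorted[13] = saur$dinosaudino
  sorted[14] = udinosaur$dinosa
  sorted[15] = ur$dinosaudinosa
sorted[5] = inosaudinosaur$d

Answer: inosaudinosaur$d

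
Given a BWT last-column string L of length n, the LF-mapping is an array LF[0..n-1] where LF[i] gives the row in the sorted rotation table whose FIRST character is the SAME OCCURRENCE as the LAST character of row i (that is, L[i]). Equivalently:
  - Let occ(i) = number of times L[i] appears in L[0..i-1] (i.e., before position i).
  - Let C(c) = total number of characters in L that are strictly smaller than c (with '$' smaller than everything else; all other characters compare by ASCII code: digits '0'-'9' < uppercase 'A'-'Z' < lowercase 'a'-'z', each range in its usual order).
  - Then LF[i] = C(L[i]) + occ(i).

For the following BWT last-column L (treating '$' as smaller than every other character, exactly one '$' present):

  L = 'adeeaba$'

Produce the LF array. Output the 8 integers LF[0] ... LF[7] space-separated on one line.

Char counts: '$':1, 'a':3, 'b':1, 'd':1, 'e':2
C (first-col start): C('$')=0, C('a')=1, C('b')=4, C('d')=5, C('e')=6
L[0]='a': occ=0, LF[0]=C('a')+0=1+0=1
L[1]='d': occ=0, LF[1]=C('d')+0=5+0=5
L[2]='e': occ=0, LF[2]=C('e')+0=6+0=6
L[3]='e': occ=1, LF[3]=C('e')+1=6+1=7
L[4]='a': occ=1, LF[4]=C('a')+1=1+1=2
L[5]='b': occ=0, LF[5]=C('b')+0=4+0=4
L[6]='a': occ=2, LF[6]=C('a')+2=1+2=3
L[7]='$': occ=0, LF[7]=C('$')+0=0+0=0

Answer: 1 5 6 7 2 4 3 0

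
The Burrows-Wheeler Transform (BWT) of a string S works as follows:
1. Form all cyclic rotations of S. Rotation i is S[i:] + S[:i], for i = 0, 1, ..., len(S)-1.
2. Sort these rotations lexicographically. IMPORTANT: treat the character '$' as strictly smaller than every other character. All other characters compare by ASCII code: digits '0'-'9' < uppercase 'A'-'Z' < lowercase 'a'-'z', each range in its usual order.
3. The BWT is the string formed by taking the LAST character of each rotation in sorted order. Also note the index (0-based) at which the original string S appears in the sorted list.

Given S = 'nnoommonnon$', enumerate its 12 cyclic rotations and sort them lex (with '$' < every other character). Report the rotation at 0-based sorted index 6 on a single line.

All 12 rotations (rotation i = S[i:]+S[:i]):
  rot[0] = nnoommonnon$
  rot[1] = noommonnon$n
  rot[2] = oommonnon$nn
  rot[3] = ommonnon$nno
  rot[4] = mmonnon$nnoo
  rot[5] = monnon$nnoom
  rot[6] = onnon$nnoomm
  rot[7] = nnon$nnoommo
  rot[8] = non$nnoommon
  rot[9] = on$nnoommonn
  rot[10] = n$nnoommonno
  rot[11] = $nnoommonnon
Sorted (with $ < everything):
  sorted[0] = $nnoommonnon
  sorted[1] = mmonnon$nnoo
  sorted[2] = monnon$nnoom
  sorted[3] = n$nnoommonno
  sorted[4] = nnon$nnoommo
  sorted[5] = nnoommonnon$
  sorted[6] = non$nnoommon
  sorted[7] = noommonnon$n
  sorted[8] = ommonnon$nno
  sorted[9] = on$nnoommonn
  sorted[10] = onnon$nnoomm
  sorted[11] = oommonnon$nn
sorted[6] = non$nnoommon

Answer: non$nnoommon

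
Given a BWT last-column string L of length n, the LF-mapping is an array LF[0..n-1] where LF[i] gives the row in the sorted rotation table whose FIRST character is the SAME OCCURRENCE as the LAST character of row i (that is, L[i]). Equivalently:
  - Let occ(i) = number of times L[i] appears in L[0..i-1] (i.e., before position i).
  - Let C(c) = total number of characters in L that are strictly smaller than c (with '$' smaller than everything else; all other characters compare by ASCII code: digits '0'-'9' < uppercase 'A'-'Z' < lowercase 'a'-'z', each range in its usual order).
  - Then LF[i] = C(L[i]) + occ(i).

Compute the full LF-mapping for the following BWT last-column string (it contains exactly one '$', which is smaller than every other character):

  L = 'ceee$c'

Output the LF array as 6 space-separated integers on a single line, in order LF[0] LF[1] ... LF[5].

Answer: 1 3 4 5 0 2

Derivation:
Char counts: '$':1, 'c':2, 'e':3
C (first-col start): C('$')=0, C('c')=1, C('e')=3
L[0]='c': occ=0, LF[0]=C('c')+0=1+0=1
L[1]='e': occ=0, LF[1]=C('e')+0=3+0=3
L[2]='e': occ=1, LF[2]=C('e')+1=3+1=4
L[3]='e': occ=2, LF[3]=C('e')+2=3+2=5
L[4]='$': occ=0, LF[4]=C('$')+0=0+0=0
L[5]='c': occ=1, LF[5]=C('c')+1=1+1=2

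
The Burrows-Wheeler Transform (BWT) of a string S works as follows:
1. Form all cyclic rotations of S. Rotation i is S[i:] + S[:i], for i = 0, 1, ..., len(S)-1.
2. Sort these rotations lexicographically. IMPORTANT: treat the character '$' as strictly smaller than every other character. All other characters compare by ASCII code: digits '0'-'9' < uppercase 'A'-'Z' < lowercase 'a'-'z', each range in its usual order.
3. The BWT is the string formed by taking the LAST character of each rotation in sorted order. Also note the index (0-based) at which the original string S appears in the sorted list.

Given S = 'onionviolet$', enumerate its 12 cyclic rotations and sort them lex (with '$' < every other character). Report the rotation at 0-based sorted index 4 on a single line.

Answer: let$onionvio

Derivation:
All 12 rotations (rotation i = S[i:]+S[:i]):
  rot[0] = onionviolet$
  rot[1] = nionviolet$o
  rot[2] = ionviolet$on
  rot[3] = onviolet$oni
  rot[4] = nviolet$onio
  rot[5] = violet$onion
  rot[6] = iolet$onionv
  rot[7] = olet$onionvi
  rot[8] = let$onionvio
  rot[9] = et$onionviol
  rot[10] = t$onionviole
  rot[11] = $onionviolet
Sorted (with $ < everything):
  sorted[0] = $onionviolet
  sorted[1] = et$onionviol
  sorted[2] = iolet$onionv
  sorted[3] = ionviolet$on
  sorted[4] = let$onionvio
  sorted[5] = nionviolet$o
  sorted[6] = nviolet$onio
  sorted[7] = olet$onionvi
  sorted[8] = onionviolet$
  sorted[9] = onviolet$oni
  sorted[10] = t$onionviole
  sorted[11] = violet$onion
sorted[4] = let$onionvio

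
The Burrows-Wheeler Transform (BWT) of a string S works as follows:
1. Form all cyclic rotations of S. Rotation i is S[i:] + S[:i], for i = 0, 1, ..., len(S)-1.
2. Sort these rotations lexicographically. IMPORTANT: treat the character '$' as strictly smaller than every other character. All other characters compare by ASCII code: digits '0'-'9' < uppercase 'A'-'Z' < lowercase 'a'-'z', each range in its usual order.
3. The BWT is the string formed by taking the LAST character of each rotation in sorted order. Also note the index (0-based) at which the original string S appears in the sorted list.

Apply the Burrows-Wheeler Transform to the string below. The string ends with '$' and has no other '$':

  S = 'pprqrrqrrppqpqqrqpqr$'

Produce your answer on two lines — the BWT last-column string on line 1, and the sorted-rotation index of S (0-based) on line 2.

Answer: rr$pqqpprppqrrqrqrpqq
2

Derivation:
All 21 rotations (rotation i = S[i:]+S[:i]):
  rot[0] = pprqrrqrrppqpqqrqpqr$
  rot[1] = prqrrqrrppqpqqrqpqr$p
  rot[2] = rqrrqrrppqpqqrqpqr$pp
  rot[3] = qrrqrrppqpqqrqpqr$ppr
  rot[4] = rrqrrppqpqqrqpqr$pprq
  rot[5] = rqrrppqpqqrqpqr$pprqr
  rot[6] = qrrppqpqqrqpqr$pprqrr
  rot[7] = rrppqpqqrqpqr$pprqrrq
  rot[8] = rppqpqqrqpqr$pprqrrqr
  rot[9] = ppqpqqrqpqr$pprqrrqrr
  rot[10] = pqpqqrqpqr$pprqrrqrrp
  rot[11] = qpqqrqpqr$pprqrrqrrpp
  rot[12] = pqqrqpqr$pprqrrqrrppq
  rot[13] = qqrqpqr$pprqrrqrrppqp
  rot[14] = qrqpqr$pprqrrqrrppqpq
  rot[15] = rqpqr$pprqrrqrrppqpqq
  rot[16] = qpqr$pprqrrqrrppqpqqr
  rot[17] = pqr$pprqrrqrrppqpqqrq
  rot[18] = qr$pprqrrqrrppqpqqrqp
  rot[19] = r$pprqrrqrrppqpqqrqpq
  rot[20] = $pprqrrqrrppqpqqrqpqr
Sorted (with $ < everything):
  sorted[0] = $pprqrrqrrppqpqqrqpqr  (last char: 'r')
  sorted[1] = ppqpqqrqpqr$pprqrrqrr  (last char: 'r')
  sorted[2] = pprqrrqrrppqpqqrqpqr$  (last char: '$')
  sorted[3] = pqpqqrqpqr$pprqrrqrrp  (last char: 'p')
  sorted[4] = pqqrqpqr$pprqrrqrrppq  (last char: 'q')
  sorted[5] = pqr$pprqrrqrrppqpqqrq  (last char: 'q')
  sorted[6] = prqrrqrrppqpqqrqpqr$p  (last char: 'p')
  sorted[7] = qpqqrqpqr$pprqrrqrrpp  (last char: 'p')
  sorted[8] = qpqr$pprqrrqrrppqpqqr  (last char: 'r')
  sorted[9] = qqrqpqr$pprqrrqrrppqp  (last char: 'p')
  sorted[10] = qr$pprqrrqrrppqpqqrqp  (last char: 'p')
  sorted[11] = qrqpqr$pprqrrqrrppqpq  (last char: 'q')
  sorted[12] = qrrppqpqqrqpqr$pprqrr  (last char: 'r')
  sorted[13] = qrrqrrppqpqqrqpqr$ppr  (last char: 'r')
  sorted[14] = r$pprqrrqrrppqpqqrqpq  (last char: 'q')
  sorted[15] = rppqpqqrqpqr$pprqrrqr  (last char: 'r')
  sorted[16] = rqpqr$pprqrrqrrppqpqq  (last char: 'q')
  sorted[17] = rqrrppqpqqrqpqr$pprqr  (last char: 'r')
  sorted[18] = rqrrqrrppqpqqrqpqr$pp  (last char: 'p')
  sorted[19] = rrppqpqqrqpqr$pprqrrq  (last char: 'q')
  sorted[20] = rrqrrppqpqqrqpqr$pprq  (last char: 'q')
Last column: rr$pqqpprppqrrqrqrpqq
Original string S is at sorted index 2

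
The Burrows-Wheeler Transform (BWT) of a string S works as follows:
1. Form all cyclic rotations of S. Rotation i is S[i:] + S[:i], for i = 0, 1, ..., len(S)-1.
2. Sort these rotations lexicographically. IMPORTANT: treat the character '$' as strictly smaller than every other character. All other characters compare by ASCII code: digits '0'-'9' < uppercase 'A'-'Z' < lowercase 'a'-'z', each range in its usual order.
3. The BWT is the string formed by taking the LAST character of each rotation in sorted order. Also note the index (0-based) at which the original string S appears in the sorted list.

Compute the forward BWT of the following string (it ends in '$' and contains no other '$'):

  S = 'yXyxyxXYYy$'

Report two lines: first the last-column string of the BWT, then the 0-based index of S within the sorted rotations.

All 11 rotations (rotation i = S[i:]+S[:i]):
  rot[0] = yXyxyxXYYy$
  rot[1] = XyxyxXYYy$y
  rot[2] = yxyxXYYy$yX
  rot[3] = xyxXYYy$yXy
  rot[4] = yxXYYy$yXyx
  rot[5] = xXYYy$yXyxy
  rot[6] = XYYy$yXyxyx
  rot[7] = YYy$yXyxyxX
  rot[8] = Yy$yXyxyxXY
  rot[9] = y$yXyxyxXYY
  rot[10] = $yXyxyxXYYy
Sorted (with $ < everything):
  sorted[0] = $yXyxyxXYYy  (last char: 'y')
  sorted[1] = XYYy$yXyxyx  (last char: 'x')
  sorted[2] = XyxyxXYYy$y  (last char: 'y')
  sorted[3] = YYy$yXyxyxX  (last char: 'X')
  sorted[4] = Yy$yXyxyxXY  (last char: 'Y')
  sorted[5] = xXYYy$yXyxy  (last char: 'y')
  sorted[6] = xyxXYYy$yXy  (last char: 'y')
  sorted[7] = y$yXyxyxXYY  (last char: 'Y')
  sorted[8] = yXyxyxXYYy$  (last char: '$')
  sorted[9] = yxXYYy$yXyx  (last char: 'x')
  sorted[10] = yxyxXYYy$yX  (last char: 'X')
Last column: yxyXYyyY$xX
Original string S is at sorted index 8

Answer: yxyXYyyY$xX
8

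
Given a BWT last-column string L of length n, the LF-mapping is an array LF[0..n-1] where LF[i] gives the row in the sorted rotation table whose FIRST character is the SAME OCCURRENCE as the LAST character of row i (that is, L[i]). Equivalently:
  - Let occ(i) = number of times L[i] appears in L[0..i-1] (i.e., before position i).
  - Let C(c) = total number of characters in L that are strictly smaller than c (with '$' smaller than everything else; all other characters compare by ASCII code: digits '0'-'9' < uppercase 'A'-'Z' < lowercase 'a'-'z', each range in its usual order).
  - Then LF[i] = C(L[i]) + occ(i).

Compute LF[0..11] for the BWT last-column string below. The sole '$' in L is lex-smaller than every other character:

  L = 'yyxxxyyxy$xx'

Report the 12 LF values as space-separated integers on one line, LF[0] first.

Char counts: '$':1, 'x':6, 'y':5
C (first-col start): C('$')=0, C('x')=1, C('y')=7
L[0]='y': occ=0, LF[0]=C('y')+0=7+0=7
L[1]='y': occ=1, LF[1]=C('y')+1=7+1=8
L[2]='x': occ=0, LF[2]=C('x')+0=1+0=1
L[3]='x': occ=1, LF[3]=C('x')+1=1+1=2
L[4]='x': occ=2, LF[4]=C('x')+2=1+2=3
L[5]='y': occ=2, LF[5]=C('y')+2=7+2=9
L[6]='y': occ=3, LF[6]=C('y')+3=7+3=10
L[7]='x': occ=3, LF[7]=C('x')+3=1+3=4
L[8]='y': occ=4, LF[8]=C('y')+4=7+4=11
L[9]='$': occ=0, LF[9]=C('$')+0=0+0=0
L[10]='x': occ=4, LF[10]=C('x')+4=1+4=5
L[11]='x': occ=5, LF[11]=C('x')+5=1+5=6

Answer: 7 8 1 2 3 9 10 4 11 0 5 6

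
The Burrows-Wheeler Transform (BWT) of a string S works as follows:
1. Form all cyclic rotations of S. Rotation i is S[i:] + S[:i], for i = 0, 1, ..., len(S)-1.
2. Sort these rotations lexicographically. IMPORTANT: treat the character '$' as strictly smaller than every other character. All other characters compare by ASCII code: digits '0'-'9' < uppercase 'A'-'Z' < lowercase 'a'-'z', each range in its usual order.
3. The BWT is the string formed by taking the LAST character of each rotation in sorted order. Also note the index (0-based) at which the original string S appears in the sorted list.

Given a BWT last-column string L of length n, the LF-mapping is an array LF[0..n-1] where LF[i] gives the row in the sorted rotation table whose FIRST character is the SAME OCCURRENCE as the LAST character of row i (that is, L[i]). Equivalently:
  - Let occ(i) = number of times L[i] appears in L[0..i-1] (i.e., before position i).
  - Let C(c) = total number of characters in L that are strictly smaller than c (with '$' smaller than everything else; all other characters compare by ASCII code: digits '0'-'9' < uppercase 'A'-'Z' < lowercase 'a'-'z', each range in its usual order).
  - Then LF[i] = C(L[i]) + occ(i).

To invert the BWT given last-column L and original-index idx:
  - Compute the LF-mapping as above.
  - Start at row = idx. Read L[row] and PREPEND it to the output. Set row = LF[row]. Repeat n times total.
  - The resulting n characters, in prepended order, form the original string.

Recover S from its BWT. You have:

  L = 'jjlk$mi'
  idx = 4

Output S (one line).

LF mapping: 2 3 5 4 0 6 1
Walk LF starting at row 4, prepending L[row]:
  step 1: row=4, L[4]='$', prepend. Next row=LF[4]=0
  step 2: row=0, L[0]='j', prepend. Next row=LF[0]=2
  step 3: row=2, L[2]='l', prepend. Next row=LF[2]=5
  step 4: row=5, L[5]='m', prepend. Next row=LF[5]=6
  step 5: row=6, L[6]='i', prepend. Next row=LF[6]=1
  step 6: row=1, L[1]='j', prepend. Next row=LF[1]=3
  step 7: row=3, L[3]='k', prepend. Next row=LF[3]=4
Reversed output: kjimlj$

Answer: kjimlj$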